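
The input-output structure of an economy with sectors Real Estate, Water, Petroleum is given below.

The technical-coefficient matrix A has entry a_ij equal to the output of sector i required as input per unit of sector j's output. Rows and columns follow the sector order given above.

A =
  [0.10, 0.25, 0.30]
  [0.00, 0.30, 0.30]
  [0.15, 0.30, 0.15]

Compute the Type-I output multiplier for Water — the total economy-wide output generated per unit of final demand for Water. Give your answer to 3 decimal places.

m_2 = 3.230

I − A =
  [   0.90    -0.25    -0.30]
  [   0.00     0.70    -0.30]
  [  -0.15    -0.30     0.85]
Cofactors of I−A, C_ij = (−1)^(i+j)·(minor ij) (rows/columns in the sector order above):
  C_11 = (0.70)(0.85) − (-0.30)(-0.30) = 0.5050
  C_12 = −[(0.00)(0.85) − (-0.30)(-0.15)] = 0.0450
  C_13 = (0.00)(-0.30) − (0.70)(-0.15) = 0.1050
  C_21 = −[(-0.25)(0.85) − (-0.30)(-0.30)] = 0.3025
  C_22 = (0.90)(0.85) − (-0.30)(-0.15) = 0.7200
  C_23 = −[(0.90)(-0.30) − (-0.25)(-0.15)] = 0.3075
  C_31 = (-0.25)(-0.30) − (-0.30)(0.70) = 0.2850
  C_32 = −[(0.90)(-0.30) − (-0.30)(0.00)] = 0.2700
  C_33 = (0.90)(0.70) − (-0.25)(0.00) = 0.6300
det(I−A) = Σ_j (I−A)_1j·C_1j = (0.90)(0.5050) + (-0.25)(0.0450) + (-0.30)(0.1050) = 0.41175
adj(I−A) = Cᵀ =
  [ 0.5050   0.3025   0.2850]
  [ 0.0450   0.7200   0.2700]
  [ 0.1050   0.3075   0.6300]
(I − A)⁻¹ = adj(I−A) / det(I−A) ≈
  [   1.2265     0.7347     0.6922]
  [   0.1093     1.7486     0.6557]
  [   0.2550     0.7468     1.5301]
The output multiplier for sector j is the column-j sum of the Leontief inverse (I − A)⁻¹ = adj(I−A) / det(I−A).
Column 2 of adj(I−A): (0.3025, 0.7200, 0.3075); det(I−A) = 0.41175.
m_2 = (0.3025 + 0.7200 + 0.3075) / 0.41175 = 1.33 / 0.41175 ≈ 3.230.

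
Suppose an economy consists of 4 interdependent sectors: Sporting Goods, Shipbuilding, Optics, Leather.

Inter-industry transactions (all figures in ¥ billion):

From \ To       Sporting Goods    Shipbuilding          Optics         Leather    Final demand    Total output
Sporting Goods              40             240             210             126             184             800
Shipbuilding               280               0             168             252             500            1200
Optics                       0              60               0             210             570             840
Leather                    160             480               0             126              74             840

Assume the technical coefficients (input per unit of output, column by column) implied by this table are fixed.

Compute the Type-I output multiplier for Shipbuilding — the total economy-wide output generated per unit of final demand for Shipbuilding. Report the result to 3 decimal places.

m_2 = 3.092

Technical coefficients a_ij = z_ij / X_j:
  a_11 = 40/800 = 0.05, a_21 = 280/800 = 0.35, a_31 = 0/800 = 0.00, a_41 = 160/800 = 0.20
  a_12 = 240/1200 = 0.20, a_22 = 0/1200 = 0.00, a_32 = 60/1200 = 0.05, a_42 = 480/1200 = 0.40
  a_13 = 210/840 = 0.25, a_23 = 168/840 = 0.20, a_33 = 0/840 = 0.00, a_43 = 0/840 = 0.00
  a_14 = 126/840 = 0.15, a_24 = 252/840 = 0.30, a_34 = 210/840 = 0.25, a_44 = 126/840 = 0.15
I − A =
  [   0.95    -0.20    -0.25    -0.15]
  [  -0.35     1.00    -0.20    -0.30]
  [   0.00    -0.05     1.00    -0.25]
  [  -0.20    -0.40     0.00     0.85]
Compute the cofactors C_ij = (−1)^(i+j)·(3×3 minor ij) of I−A; the adjugate is their transpose:
adj(I−A) = Cᵀ =
  [ 0.701500   0.265625   0.228500   0.284750]
  [ 0.367500   0.765000   0.244875   0.406875]
  [ 0.102875   0.143875   0.571000   0.236875]
  [ 0.338000   0.422500   0.169000   0.866125]
det(I−A) = Σ_j (I−A)_1j·C_1j = (0.95)(0.701500) + (-0.20)(0.367500) + (-0.25)(0.102875) + (-0.15)(0.338000) = 0.51650625
(I − A)⁻¹ = adj(I−A) / det(I−A) ≈
  [   1.3582     0.5143     0.4424     0.5513]
  [   0.7115     1.4811     0.4741     0.7877]
  [   0.1992     0.2786     1.1055     0.4586]
  [   0.6544     0.8180     0.3272     1.6769]
The output multiplier for sector j is the column-j sum of the Leontief inverse (I − A)⁻¹ = adj(I−A) / det(I−A).
Column 2 of adj(I−A): (0.265625, 0.765000, 0.143875, 0.422500); det(I−A) = 0.51650625.
m_2 = (0.265625 + 0.765000 + 0.143875 + 0.422500) / 0.51650625 = 1.597 / 0.51650625 ≈ 3.092.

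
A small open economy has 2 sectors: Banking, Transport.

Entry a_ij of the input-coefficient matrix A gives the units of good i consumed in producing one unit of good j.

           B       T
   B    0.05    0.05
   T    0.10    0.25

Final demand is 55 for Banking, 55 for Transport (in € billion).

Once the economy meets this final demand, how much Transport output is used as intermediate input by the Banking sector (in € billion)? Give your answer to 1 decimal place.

I − A =
  [   0.95    -0.05]
  [  -0.10     0.75]
det(I−A) = (0.95)(0.75) − (-0.05)(-0.10) = 0.7075
adj(I−A) = [[0.75, 0.05], [0.10, 0.95]]
(I − A)⁻¹ = adj(I−A) / det(I−A) ≈
  [   1.0601     0.0707]
  [   0.1413     1.3428]
First solve x = (I − A)⁻¹ d = adj(I−A)·d / det(I−A); in particular x_B = (0.75·55 + 0.05·55) / 0.7075 = 44.00 / 0.7075 ≈ 62.191.
Intermediate flow from T to B: z_TB = a_TB · x_B = 0.10 × 44.00 / 0.7075 = 4.40 / 0.7075 ≈ 6.2.

z_TB = 6.2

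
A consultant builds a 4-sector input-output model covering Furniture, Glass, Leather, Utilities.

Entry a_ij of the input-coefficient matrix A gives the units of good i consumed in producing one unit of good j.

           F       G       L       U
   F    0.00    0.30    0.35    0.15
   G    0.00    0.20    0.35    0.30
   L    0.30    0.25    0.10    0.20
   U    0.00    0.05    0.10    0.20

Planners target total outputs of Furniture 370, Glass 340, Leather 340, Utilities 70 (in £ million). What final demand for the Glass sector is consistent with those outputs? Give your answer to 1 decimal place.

d_G = 132.0

I − A =
  [   1.00    -0.30    -0.35    -0.15]
  [   0.00     0.80    -0.35    -0.30]
  [  -0.30    -0.25     0.90    -0.20]
  [   0.00    -0.05    -0.10     0.80]
d = (I − A) x:
  d_F = (+1.00)·370 + (-0.30)·340 + (-0.35)·340 + (-0.15)·70 = 138.5
  d_G = (+0.00)·370 + (+0.80)·340 + (-0.35)·340 + (-0.30)·70 = 132.0
  d_L = (-0.30)·370 + (-0.25)·340 + (+0.90)·340 + (-0.20)·70 = 96.0
  d_U = (+0.00)·370 + (-0.05)·340 + (-0.10)·340 + (+0.80)·70 = 5.0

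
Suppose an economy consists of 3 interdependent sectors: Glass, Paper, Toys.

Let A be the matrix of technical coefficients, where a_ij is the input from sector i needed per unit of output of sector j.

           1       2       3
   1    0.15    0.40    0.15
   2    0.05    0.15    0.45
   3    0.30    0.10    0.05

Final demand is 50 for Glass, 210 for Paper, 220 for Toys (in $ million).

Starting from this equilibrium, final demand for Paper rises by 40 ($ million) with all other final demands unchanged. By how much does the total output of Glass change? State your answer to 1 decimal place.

I − A =
  [   0.85    -0.40    -0.15]
  [  -0.05     0.85    -0.45]
  [  -0.30    -0.10     0.95]
Cofactors of I−A, C_ij = (−1)^(i+j)·(minor ij) (rows/columns in the sector order above):
  C_11 = (0.85)(0.95) − (-0.45)(-0.10) = 0.7625
  C_12 = −[(-0.05)(0.95) − (-0.45)(-0.30)] = 0.1825
  C_13 = (-0.05)(-0.10) − (0.85)(-0.30) = 0.2600
  C_21 = −[(-0.40)(0.95) − (-0.15)(-0.10)] = 0.3950
  C_22 = (0.85)(0.95) − (-0.15)(-0.30) = 0.7625
  C_23 = −[(0.85)(-0.10) − (-0.40)(-0.30)] = 0.2050
  C_31 = (-0.40)(-0.45) − (-0.15)(0.85) = 0.3075
  C_32 = −[(0.85)(-0.45) − (-0.15)(-0.05)] = 0.3900
  C_33 = (0.85)(0.85) − (-0.40)(-0.05) = 0.7025
det(I−A) = Σ_j (I−A)_1j·C_1j = (0.85)(0.7625) + (-0.40)(0.1825) + (-0.15)(0.2600) = 0.536125
adj(I−A) = Cᵀ =
  [ 0.7625   0.3950   0.3075]
  [ 0.1825   0.7625   0.3900]
  [ 0.2600   0.2050   0.7025]
(I − A)⁻¹ = adj(I−A) / det(I−A) ≈
  [   1.4222     0.7368     0.5736]
  [   0.3404     1.4222     0.7274]
  [   0.4850     0.3824     1.3103]
Δx = (I − A)⁻¹ Δd with Δd having +40 in the Paper component and 0 elsewhere.
So Δx_1 = L_12 · (+40), where L_12 = adj(I−A)_12 / det(I−A) = 0.3950 / 0.536125.
Δx_1 = 0.3950 × (+40) / 0.536125 = 15.80 / 0.536125 ≈ 29.5.

Δx_1 = 29.5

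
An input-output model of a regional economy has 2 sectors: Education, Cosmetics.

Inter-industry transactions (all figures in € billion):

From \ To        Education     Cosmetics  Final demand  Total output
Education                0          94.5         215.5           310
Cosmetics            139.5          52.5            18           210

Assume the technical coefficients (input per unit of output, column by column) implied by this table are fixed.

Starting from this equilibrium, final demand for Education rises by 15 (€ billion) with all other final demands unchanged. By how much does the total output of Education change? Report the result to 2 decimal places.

Technical coefficients a_ij = z_ij / X_j:
  a_EE = 0/310 = 0.00, a_CE = 139.5/310 = 0.45
  a_EC = 94.5/210 = 0.45, a_CC = 52.5/210 = 0.25
I − A =
  [   1.00    -0.45]
  [  -0.45     0.75]
det(I−A) = (1.00)(0.75) − (-0.45)(-0.45) = 0.5475
adj(I−A) = [[0.75, 0.45], [0.45, 1.00]]
(I − A)⁻¹ = adj(I−A) / det(I−A) ≈
  [   1.3699     0.8219]
  [   0.8219     1.8265]
Δx = (I − A)⁻¹ Δd with Δd having +15 in the Education component and 0 elsewhere.
So Δx_E = L_EE · (+15), where L_EE = adj(I−A)_EE / det(I−A) = 0.75 / 0.5475.
Δx_E = 0.75 × (+15) / 0.5475 = 11.25 / 0.5475 ≈ 20.55.

Δx_E = 20.55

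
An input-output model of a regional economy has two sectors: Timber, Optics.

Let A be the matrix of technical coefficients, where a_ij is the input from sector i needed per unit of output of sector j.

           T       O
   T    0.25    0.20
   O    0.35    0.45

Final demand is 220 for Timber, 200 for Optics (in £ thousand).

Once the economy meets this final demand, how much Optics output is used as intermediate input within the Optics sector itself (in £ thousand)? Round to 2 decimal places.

I − A =
  [   0.75    -0.20]
  [  -0.35     0.55]
det(I−A) = (0.75)(0.55) − (-0.20)(-0.35) = 0.3425
adj(I−A) = [[0.55, 0.20], [0.35, 0.75]]
(I − A)⁻¹ = adj(I−A) / det(I−A) ≈
  [   1.6058     0.5839]
  [   1.0219     2.1898]
First solve x = (I − A)⁻¹ d = adj(I−A)·d / det(I−A); in particular x_O = (0.35·220 + 0.75·200) / 0.3425 = 227.00 / 0.3425 ≈ 662.7737.
Intermediate flow from O to O: z_OO = a_OO · x_O = 0.45 × 227.00 / 0.3425 = 102.15 / 0.3425 ≈ 298.25.

z_OO = 298.25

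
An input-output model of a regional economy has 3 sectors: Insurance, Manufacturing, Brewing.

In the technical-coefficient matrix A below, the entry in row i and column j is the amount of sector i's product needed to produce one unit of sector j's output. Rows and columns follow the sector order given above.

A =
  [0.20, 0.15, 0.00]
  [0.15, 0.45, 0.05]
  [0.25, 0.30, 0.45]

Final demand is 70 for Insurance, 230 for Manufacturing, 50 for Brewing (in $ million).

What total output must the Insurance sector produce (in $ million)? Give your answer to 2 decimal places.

x_1 = 182.97

I − A =
  [   0.80    -0.15     0.00]
  [  -0.15     0.55    -0.05]
  [  -0.25    -0.30     0.55]
Cofactors of I−A, C_ij = (−1)^(i+j)·(minor ij) (rows/columns in the sector order above):
  C_11 = (0.55)(0.55) − (-0.05)(-0.30) = 0.2875
  C_12 = −[(-0.15)(0.55) − (-0.05)(-0.25)] = 0.0950
  C_13 = (-0.15)(-0.30) − (0.55)(-0.25) = 0.1825
  C_21 = −[(-0.15)(0.55) − (0.00)(-0.30)] = 0.0825
  C_22 = (0.80)(0.55) − (0.00)(-0.25) = 0.4400
  C_23 = −[(0.80)(-0.30) − (-0.15)(-0.25)] = 0.2775
  C_31 = (-0.15)(-0.05) − (0.00)(0.55) = 0.0075
  C_32 = −[(0.80)(-0.05) − (0.00)(-0.15)] = 0.0400
  C_33 = (0.80)(0.55) − (-0.15)(-0.15) = 0.4175
det(I−A) = Σ_j (I−A)_1j·C_1j = (0.80)(0.2875) + (-0.15)(0.0950) + (0.00)(0.1825) = 0.21575
adj(I−A) = Cᵀ =
  [ 0.2875   0.0825   0.0075]
  [ 0.0950   0.4400   0.0400]
  [ 0.1825   0.2775   0.4175]
(I − A)⁻¹ = adj(I−A) / det(I−A) ≈
  [   1.3326     0.3824     0.0348]
  [   0.4403     2.0394     0.1854]
  [   0.8459     1.2862     1.9351]
x = (I − A)⁻¹ d = adj(I−A)·d / det(I−A), with det(I−A) = 0.21575:
  x_1 = (0.2875·70 + 0.0825·230 + 0.0075·50) / 0.21575 = 39.475 / 0.21575 ≈ 182.97
  x_2 = (0.0950·70 + 0.4400·230 + 0.0400·50) / 0.21575 = 109.85 / 0.21575 ≈ 509.15
  x_3 = (0.1825·70 + 0.2775·230 + 0.4175·50) / 0.21575 = 97.475 / 0.21575 ≈ 451.80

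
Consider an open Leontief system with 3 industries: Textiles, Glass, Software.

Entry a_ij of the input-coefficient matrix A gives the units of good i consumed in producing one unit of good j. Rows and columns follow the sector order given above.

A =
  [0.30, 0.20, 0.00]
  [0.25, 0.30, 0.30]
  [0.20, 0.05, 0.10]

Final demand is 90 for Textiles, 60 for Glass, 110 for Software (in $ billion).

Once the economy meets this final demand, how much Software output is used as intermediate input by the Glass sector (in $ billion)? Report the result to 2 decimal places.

z_32 = 11.59

I − A =
  [   0.70    -0.20     0.00]
  [  -0.25     0.70    -0.30]
  [  -0.20    -0.05     0.90]
Cofactors of I−A, C_ij = (−1)^(i+j)·(minor ij) (rows/columns in the sector order above):
  C_11 = (0.70)(0.90) − (-0.30)(-0.05) = 0.6150
  C_12 = −[(-0.25)(0.90) − (-0.30)(-0.20)] = 0.2850
  C_13 = (-0.25)(-0.05) − (0.70)(-0.20) = 0.1525
  C_21 = −[(-0.20)(0.90) − (0.00)(-0.05)] = 0.1800
  C_22 = (0.70)(0.90) − (0.00)(-0.20) = 0.6300
  C_23 = −[(0.70)(-0.05) − (-0.20)(-0.20)] = 0.0750
  C_31 = (-0.20)(-0.30) − (0.00)(0.70) = 0.0600
  C_32 = −[(0.70)(-0.30) − (0.00)(-0.25)] = 0.2100
  C_33 = (0.70)(0.70) − (-0.20)(-0.25) = 0.4400
det(I−A) = Σ_j (I−A)_1j·C_1j = (0.70)(0.6150) + (-0.20)(0.2850) + (0.00)(0.1525) = 0.3735
adj(I−A) = Cᵀ =
  [ 0.6150   0.1800   0.0600]
  [ 0.2850   0.6300   0.2100]
  [ 0.1525   0.0750   0.4400]
(I − A)⁻¹ = adj(I−A) / det(I−A) ≈
  [   1.6466     0.4819     0.1606]
  [   0.7631     1.6867     0.5622]
  [   0.4083     0.2008     1.1780]
First solve x = (I − A)⁻¹ d = adj(I−A)·d / det(I−A); in particular x_2 = (0.2850·90 + 0.6300·60 + 0.2100·110) / 0.3735 = 86.55 / 0.3735 ≈ 231.7269.
Intermediate flow from 3 to 2: z_32 = a_32 · x_2 = 0.05 × 86.55 / 0.3735 = 4.3275 / 0.3735 ≈ 11.59.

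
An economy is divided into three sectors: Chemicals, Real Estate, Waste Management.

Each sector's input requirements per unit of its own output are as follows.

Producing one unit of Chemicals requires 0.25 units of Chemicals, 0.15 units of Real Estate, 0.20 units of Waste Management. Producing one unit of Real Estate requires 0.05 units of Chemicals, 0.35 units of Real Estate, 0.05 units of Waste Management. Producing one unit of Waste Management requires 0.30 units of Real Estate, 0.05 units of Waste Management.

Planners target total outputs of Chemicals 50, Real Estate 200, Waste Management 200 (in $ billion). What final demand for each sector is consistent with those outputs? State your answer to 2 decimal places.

I − A =
  [   0.75    -0.05     0.00]
  [  -0.15     0.65    -0.30]
  [  -0.20    -0.05     0.95]
d = (I − A) x:
  d_1 = (+0.75)·50 + (-0.05)·200 + (+0.00)·200 = 27.50
  d_2 = (-0.15)·50 + (+0.65)·200 + (-0.30)·200 = 62.50
  d_3 = (-0.20)·50 + (-0.05)·200 + (+0.95)·200 = 170.00

d_1 = 27.50, d_2 = 62.50, d_3 = 170.00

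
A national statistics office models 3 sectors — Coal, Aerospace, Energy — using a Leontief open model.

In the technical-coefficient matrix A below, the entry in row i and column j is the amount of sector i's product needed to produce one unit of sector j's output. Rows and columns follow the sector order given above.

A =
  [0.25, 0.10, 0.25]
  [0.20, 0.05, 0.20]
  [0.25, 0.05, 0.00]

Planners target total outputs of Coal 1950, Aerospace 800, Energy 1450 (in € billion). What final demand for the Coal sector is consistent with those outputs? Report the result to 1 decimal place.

I − A =
  [   0.75    -0.10    -0.25]
  [  -0.20     0.95    -0.20]
  [  -0.25    -0.05     1.00]
d = (I − A) x:
  d_1 = (+0.75)·1950 + (-0.10)·800 + (-0.25)·1450 = 1020.0
  d_2 = (-0.20)·1950 + (+0.95)·800 + (-0.20)·1450 = 80.0
  d_3 = (-0.25)·1950 + (-0.05)·800 + (+1.00)·1450 = 922.5

d_1 = 1020.0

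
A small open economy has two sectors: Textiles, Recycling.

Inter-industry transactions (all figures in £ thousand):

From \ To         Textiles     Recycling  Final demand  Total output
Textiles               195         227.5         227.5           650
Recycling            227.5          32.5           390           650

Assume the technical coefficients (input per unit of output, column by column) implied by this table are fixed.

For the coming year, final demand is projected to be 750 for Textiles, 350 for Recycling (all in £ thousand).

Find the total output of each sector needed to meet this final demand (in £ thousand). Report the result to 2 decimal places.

x_T = 1539.17, x_R = 935.48

Technical coefficients a_ij = z_ij / X_j:
  a_TT = 195/650 = 0.30, a_RT = 227.5/650 = 0.35
  a_TR = 227.5/650 = 0.35, a_RR = 32.5/650 = 0.05
I − A =
  [   0.70    -0.35]
  [  -0.35     0.95]
det(I−A) = (0.70)(0.95) − (-0.35)(-0.35) = 0.5425
adj(I−A) = [[0.95, 0.35], [0.35, 0.70]]
(I − A)⁻¹ = adj(I−A) / det(I−A) ≈
  [   1.7512     0.6452]
  [   0.6452     1.2903]
x = (I − A)⁻¹ d = adj(I−A)·d / det(I−A), with det(I−A) = 0.5425:
  x_T = (0.95·750 + 0.35·350) / 0.5425 = 835.00 / 0.5425 ≈ 1539.17
  x_R = (0.35·750 + 0.70·350) / 0.5425 = 507.50 / 0.5425 ≈ 935.48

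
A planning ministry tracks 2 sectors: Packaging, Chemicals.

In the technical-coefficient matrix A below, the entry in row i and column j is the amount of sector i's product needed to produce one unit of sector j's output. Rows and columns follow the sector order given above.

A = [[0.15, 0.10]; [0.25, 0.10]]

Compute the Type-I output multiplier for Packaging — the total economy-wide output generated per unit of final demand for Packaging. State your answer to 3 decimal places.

m_P = 1.554

I − A =
  [   0.85    -0.10]
  [  -0.25     0.90]
det(I−A) = (0.85)(0.90) − (-0.10)(-0.25) = 0.7400
adj(I−A) = [[0.90, 0.10], [0.25, 0.85]]
(I − A)⁻¹ = adj(I−A) / det(I−A) ≈
  [   1.2162     0.1351]
  [   0.3378     1.1486]
The output multiplier for sector j is the column-j sum of the Leontief inverse (I − A)⁻¹ = adj(I−A) / det(I−A).
Column P of adj(I−A): (0.90, 0.25); det(I−A) = 0.7400.
m_P = (0.90 + 0.25) / 0.7400 = 1.15 / 0.7400 ≈ 1.554.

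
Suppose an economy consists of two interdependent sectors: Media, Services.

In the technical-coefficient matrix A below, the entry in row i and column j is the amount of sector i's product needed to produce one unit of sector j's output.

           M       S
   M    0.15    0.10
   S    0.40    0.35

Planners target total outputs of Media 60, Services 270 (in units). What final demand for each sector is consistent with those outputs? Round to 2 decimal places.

d_M = 24.00, d_S = 151.50

I − A =
  [   0.85    -0.10]
  [  -0.40     0.65]
d = (I − A) x:
  d_M = (+0.85)·60 + (-0.10)·270 = 24.00
  d_S = (-0.40)·60 + (+0.65)·270 = 151.50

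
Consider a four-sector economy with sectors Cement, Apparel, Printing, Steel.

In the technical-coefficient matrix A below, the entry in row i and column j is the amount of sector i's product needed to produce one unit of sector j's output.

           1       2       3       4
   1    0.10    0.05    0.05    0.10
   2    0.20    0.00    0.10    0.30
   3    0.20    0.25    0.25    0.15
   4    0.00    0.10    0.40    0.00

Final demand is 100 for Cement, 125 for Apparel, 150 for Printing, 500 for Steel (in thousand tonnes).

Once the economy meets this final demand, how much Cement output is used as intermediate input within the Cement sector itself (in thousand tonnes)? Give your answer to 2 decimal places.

I − A =
  [   0.90    -0.05    -0.05    -0.10]
  [  -0.20     1.00    -0.10    -0.30]
  [  -0.20    -0.25     0.75    -0.15]
  [   0.00    -0.10    -0.40     1.00]
Compute the cofactors C_ij = (−1)^(i+j)·(3×3 minor ij) of I−A; the adjugate is their transpose:
adj(I−A) = Cᵀ =
  [ 0.61100   0.06525   0.10050   0.09575]
  [ 0.18200   0.60300   0.21600   0.23150]
  [ 0.24700   0.25050   0.86100   0.22900]
  [ 0.11700   0.16050   0.36600   0.63150]
det(I−A) = Σ_j (I−A)_1j·C_1j = (0.90)(0.61100) + (-0.05)(0.18200) + (-0.05)(0.24700) + (-0.10)(0.11700) = 0.51675
(I − A)⁻¹ = adj(I−A) / det(I−A) ≈
  [   1.1824     0.1263     0.1945     0.1853]
  [   0.3522     1.1669     0.4180     0.4480]
  [   0.4780     0.4848     1.6662     0.4432]
  [   0.2264     0.3106     0.7083     1.2221]
First solve x = (I − A)⁻¹ d = adj(I−A)·d / det(I−A); in particular x_1 = (0.61100·100 + 0.06525·125 + 0.10050·150 + 0.09575·500) / 0.51675 = 132.20625 / 0.51675 ≈ 255.8418.
Intermediate flow from 1 to 1: z_11 = a_11 · x_1 = 0.10 × 132.20625 / 0.51675 = 13.220625 / 0.51675 ≈ 25.58.

z_11 = 25.58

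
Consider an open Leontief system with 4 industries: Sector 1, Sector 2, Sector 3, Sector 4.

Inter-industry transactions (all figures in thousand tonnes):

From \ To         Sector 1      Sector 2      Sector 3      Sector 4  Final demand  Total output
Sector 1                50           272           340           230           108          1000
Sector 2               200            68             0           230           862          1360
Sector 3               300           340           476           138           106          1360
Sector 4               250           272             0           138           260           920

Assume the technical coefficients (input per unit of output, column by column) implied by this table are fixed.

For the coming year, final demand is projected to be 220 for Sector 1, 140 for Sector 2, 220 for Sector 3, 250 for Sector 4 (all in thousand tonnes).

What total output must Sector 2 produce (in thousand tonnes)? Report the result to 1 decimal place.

x_2 = 474.7

Technical coefficients a_ij = z_ij / X_j:
  a_11 = 50/1000 = 0.05, a_21 = 200/1000 = 0.20, a_31 = 300/1000 = 0.30, a_41 = 250/1000 = 0.25
  a_12 = 272/1360 = 0.20, a_22 = 68/1360 = 0.05, a_32 = 340/1360 = 0.25, a_42 = 272/1360 = 0.20
  a_13 = 340/1360 = 0.25, a_23 = 0/1360 = 0.00, a_33 = 476/1360 = 0.35, a_43 = 0/1360 = 0.00
  a_14 = 230/920 = 0.25, a_24 = 230/920 = 0.25, a_34 = 138/920 = 0.15, a_44 = 138/920 = 0.15
I − A =
  [   0.95    -0.20    -0.25    -0.25]
  [  -0.20     0.95     0.00    -0.25]
  [  -0.30    -0.25     0.65    -0.15]
  [  -0.25    -0.20     0.00     0.85]
Compute the cofactors C_ij = (−1)^(i+j)·(3×3 minor ij) of I−A; the adjugate is their transpose:
adj(I−A) = Cᵀ =
  [ 0.492375   0.203625   0.189375   0.238125]
  [ 0.151125   0.411125   0.058125   0.175625]
  [ 0.327000   0.288250   0.603750   0.287500]
  [ 0.180375   0.156625   0.069375   0.476875]
det(I−A) = Σ_j (I−A)_1j·C_1j = (0.95)(0.492375) + (-0.20)(0.151125) + (-0.25)(0.327000) + (-0.25)(0.180375) = 0.3106875
(I − A)⁻¹ = adj(I−A) / det(I−A) ≈
  [   1.5848     0.6554     0.6095     0.7664]
  [   0.4864     1.3233     0.1871     0.5653]
  [   1.0525     0.9278     1.9433     0.9254]
  [   0.5806     0.5041     0.2233     1.5349]
x = (I − A)⁻¹ d = adj(I−A)·d / det(I−A), with det(I−A) = 0.3106875:
  x_1 = (0.492375·220 + 0.203625·140 + 0.189375·220 + 0.238125·250) / 0.3106875 = 238.02375 / 0.3106875 ≈ 766.1
  x_2 = (0.151125·220 + 0.411125·140 + 0.058125·220 + 0.175625·250) / 0.3106875 = 147.49875 / 0.3106875 ≈ 474.7
  x_3 = (0.327000·220 + 0.288250·140 + 0.603750·220 + 0.287500·250) / 0.3106875 = 316.995 / 0.3106875 ≈ 1020.3
  x_4 = (0.180375·220 + 0.156625·140 + 0.069375·220 + 0.476875·250) / 0.3106875 = 196.09125 / 0.3106875 ≈ 631.2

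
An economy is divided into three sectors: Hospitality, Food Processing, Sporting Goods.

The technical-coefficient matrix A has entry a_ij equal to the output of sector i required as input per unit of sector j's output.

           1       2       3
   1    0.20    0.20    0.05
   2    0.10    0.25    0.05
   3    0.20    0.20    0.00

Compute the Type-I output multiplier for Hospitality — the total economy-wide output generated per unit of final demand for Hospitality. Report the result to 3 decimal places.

m_1 = 1.817

I − A =
  [   0.80    -0.20    -0.05]
  [  -0.10     0.75    -0.05]
  [  -0.20    -0.20     1.00]
Cofactors of I−A, C_ij = (−1)^(i+j)·(minor ij) (rows/columns in the sector order above):
  C_11 = (0.75)(1.00) − (-0.05)(-0.20) = 0.7400
  C_12 = −[(-0.10)(1.00) − (-0.05)(-0.20)] = 0.1100
  C_13 = (-0.10)(-0.20) − (0.75)(-0.20) = 0.1700
  C_21 = −[(-0.20)(1.00) − (-0.05)(-0.20)] = 0.2100
  C_22 = (0.80)(1.00) − (-0.05)(-0.20) = 0.7900
  C_23 = −[(0.80)(-0.20) − (-0.20)(-0.20)] = 0.2000
  C_31 = (-0.20)(-0.05) − (-0.05)(0.75) = 0.0475
  C_32 = −[(0.80)(-0.05) − (-0.05)(-0.10)] = 0.0450
  C_33 = (0.80)(0.75) − (-0.20)(-0.10) = 0.5800
det(I−A) = Σ_j (I−A)_1j·C_1j = (0.80)(0.7400) + (-0.20)(0.1100) + (-0.05)(0.1700) = 0.5615
adj(I−A) = Cᵀ =
  [ 0.7400   0.2100   0.0475]
  [ 0.1100   0.7900   0.0450]
  [ 0.1700   0.2000   0.5800]
(I − A)⁻¹ = adj(I−A) / det(I−A) ≈
  [   1.3179     0.3740     0.0846]
  [   0.1959     1.4069     0.0801]
  [   0.3028     0.3562     1.0329]
The output multiplier for sector j is the column-j sum of the Leontief inverse (I − A)⁻¹ = adj(I−A) / det(I−A).
Column 1 of adj(I−A): (0.7400, 0.1100, 0.1700); det(I−A) = 0.5615.
m_1 = (0.7400 + 0.1100 + 0.1700) / 0.5615 = 1.02 / 0.5615 ≈ 1.817.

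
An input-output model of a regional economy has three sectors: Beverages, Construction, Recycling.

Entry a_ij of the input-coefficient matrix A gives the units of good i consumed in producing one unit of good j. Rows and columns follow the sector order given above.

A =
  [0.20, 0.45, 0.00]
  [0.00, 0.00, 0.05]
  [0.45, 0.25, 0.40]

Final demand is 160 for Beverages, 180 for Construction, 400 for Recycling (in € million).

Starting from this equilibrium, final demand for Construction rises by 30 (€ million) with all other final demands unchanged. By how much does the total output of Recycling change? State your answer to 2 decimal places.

Δx_R = 26.26

I − A =
  [   0.80    -0.45     0.00]
  [   0.00     1.00    -0.05]
  [  -0.45    -0.25     0.60]
Cofactors of I−A, C_ij = (−1)^(i+j)·(minor ij) (rows/columns in the sector order above):
  C_11 = (1.00)(0.60) − (-0.05)(-0.25) = 0.5875
  C_12 = −[(0.00)(0.60) − (-0.05)(-0.45)] = 0.0225
  C_13 = (0.00)(-0.25) − (1.00)(-0.45) = 0.4500
  C_21 = −[(-0.45)(0.60) − (0.00)(-0.25)] = 0.2700
  C_22 = (0.80)(0.60) − (0.00)(-0.45) = 0.4800
  C_23 = −[(0.80)(-0.25) − (-0.45)(-0.45)] = 0.4025
  C_31 = (-0.45)(-0.05) − (0.00)(1.00) = 0.0225
  C_32 = −[(0.80)(-0.05) − (0.00)(0.00)] = 0.0400
  C_33 = (0.80)(1.00) − (-0.45)(0.00) = 0.8000
det(I−A) = Σ_j (I−A)_1j·C_1j = (0.80)(0.5875) + (-0.45)(0.0225) + (0.00)(0.4500) = 0.459875
adj(I−A) = Cᵀ =
  [ 0.5875   0.2700   0.0225]
  [ 0.0225   0.4800   0.0400]
  [ 0.4500   0.4025   0.8000]
(I − A)⁻¹ = adj(I−A) / det(I−A) ≈
  [   1.2775     0.5871     0.0489]
  [   0.0489     1.0438     0.0870]
  [   0.9785     0.8752     1.7396]
Δx = (I − A)⁻¹ Δd with Δd having +30 in the Construction component and 0 elsewhere.
So Δx_R = L_RC · (+30), where L_RC = adj(I−A)_RC / det(I−A) = 0.4025 / 0.459875.
Δx_R = 0.4025 × (+30) / 0.459875 = 12.075 / 0.459875 ≈ 26.26.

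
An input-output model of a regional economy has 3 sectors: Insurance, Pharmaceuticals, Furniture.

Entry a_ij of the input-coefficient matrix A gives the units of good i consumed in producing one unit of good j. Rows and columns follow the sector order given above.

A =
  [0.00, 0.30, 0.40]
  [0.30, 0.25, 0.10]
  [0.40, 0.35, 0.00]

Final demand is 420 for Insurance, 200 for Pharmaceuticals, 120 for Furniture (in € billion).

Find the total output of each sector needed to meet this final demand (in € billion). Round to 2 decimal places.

I − A =
  [   1.00    -0.30    -0.40]
  [  -0.30     0.75    -0.10]
  [  -0.40    -0.35     1.00]
Cofactors of I−A, C_ij = (−1)^(i+j)·(minor ij) (rows/columns in the sector order above):
  C_11 = (0.75)(1.00) − (-0.10)(-0.35) = 0.7150
  C_12 = −[(-0.30)(1.00) − (-0.10)(-0.40)] = 0.3400
  C_13 = (-0.30)(-0.35) − (0.75)(-0.40) = 0.4050
  C_21 = −[(-0.30)(1.00) − (-0.40)(-0.35)] = 0.4400
  C_22 = (1.00)(1.00) − (-0.40)(-0.40) = 0.8400
  C_23 = −[(1.00)(-0.35) − (-0.30)(-0.40)] = 0.4700
  C_31 = (-0.30)(-0.10) − (-0.40)(0.75) = 0.3300
  C_32 = −[(1.00)(-0.10) − (-0.40)(-0.30)] = 0.2200
  C_33 = (1.00)(0.75) − (-0.30)(-0.30) = 0.6600
det(I−A) = Σ_j (I−A)_1j·C_1j = (1.00)(0.7150) + (-0.30)(0.3400) + (-0.40)(0.4050) = 0.4510
adj(I−A) = Cᵀ =
  [ 0.7150   0.4400   0.3300]
  [ 0.3400   0.8400   0.2200]
  [ 0.4050   0.4700   0.6600]
(I − A)⁻¹ = adj(I−A) / det(I−A) ≈
  [   1.5854     0.9756     0.7317]
  [   0.7539     1.8625     0.4878]
  [   0.8980     1.0421     1.4634]
x = (I − A)⁻¹ d = adj(I−A)·d / det(I−A), with det(I−A) = 0.4510:
  x_1 = (0.7150·420 + 0.4400·200 + 0.3300·120) / 0.4510 = 427.90 / 0.4510 ≈ 948.78
  x_2 = (0.3400·420 + 0.8400·200 + 0.2200·120) / 0.4510 = 337.20 / 0.4510 ≈ 747.67
  x_3 = (0.4050·420 + 0.4700·200 + 0.6600·120) / 0.4510 = 343.30 / 0.4510 ≈ 761.20

x_1 = 948.78, x_2 = 747.67, x_3 = 761.20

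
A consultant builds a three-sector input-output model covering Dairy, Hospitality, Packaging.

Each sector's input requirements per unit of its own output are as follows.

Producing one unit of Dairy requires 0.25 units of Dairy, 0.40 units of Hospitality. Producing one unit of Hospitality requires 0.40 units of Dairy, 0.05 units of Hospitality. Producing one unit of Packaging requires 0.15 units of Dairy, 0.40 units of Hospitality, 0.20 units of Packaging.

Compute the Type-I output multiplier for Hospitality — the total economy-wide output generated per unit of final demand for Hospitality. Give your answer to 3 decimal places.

I − A =
  [   0.75    -0.40    -0.15]
  [  -0.40     0.95    -0.40]
  [   0.00     0.00     0.80]
Cofactors of I−A, C_ij = (−1)^(i+j)·(minor ij) (rows/columns in the sector order above):
  C_11 = (0.95)(0.80) − (-0.40)(0.00) = 0.7600
  C_12 = −[(-0.40)(0.80) − (-0.40)(0.00)] = 0.3200
  C_13 = (-0.40)(0.00) − (0.95)(0.00) = 0.0000
  C_21 = −[(-0.40)(0.80) − (-0.15)(0.00)] = 0.3200
  C_22 = (0.75)(0.80) − (-0.15)(0.00) = 0.6000
  C_23 = −[(0.75)(0.00) − (-0.40)(0.00)] = 0.0000
  C_31 = (-0.40)(-0.40) − (-0.15)(0.95) = 0.3025
  C_32 = −[(0.75)(-0.40) − (-0.15)(-0.40)] = 0.3600
  C_33 = (0.75)(0.95) − (-0.40)(-0.40) = 0.5525
det(I−A) = Σ_j (I−A)_1j·C_1j = (0.75)(0.7600) + (-0.40)(0.3200) + (-0.15)(0.0000) = 0.4420
adj(I−A) = Cᵀ =
  [ 0.7600   0.3200   0.3025]
  [ 0.3200   0.6000   0.3600]
  [ 0.0000   0.0000   0.5525]
(I − A)⁻¹ = adj(I−A) / det(I−A) ≈
  [   1.7195     0.7240     0.6844]
  [   0.7240     1.3575     0.8145]
  [   0.0000     0.0000     1.2500]
The output multiplier for sector j is the column-j sum of the Leontief inverse (I − A)⁻¹ = adj(I−A) / det(I−A).
Column H of adj(I−A): (0.3200, 0.6000, 0.0000); det(I−A) = 0.4420.
m_H = (0.3200 + 0.6000 + 0.0000) / 0.4420 = 0.92 / 0.4420 ≈ 2.081.

m_H = 2.081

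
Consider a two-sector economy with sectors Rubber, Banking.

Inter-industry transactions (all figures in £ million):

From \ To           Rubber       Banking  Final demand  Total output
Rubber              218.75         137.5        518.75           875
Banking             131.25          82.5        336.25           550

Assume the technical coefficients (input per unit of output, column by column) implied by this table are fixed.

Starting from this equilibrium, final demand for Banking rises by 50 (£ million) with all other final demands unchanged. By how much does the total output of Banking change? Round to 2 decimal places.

Technical coefficients a_ij = z_ij / X_j:
  a_11 = 218.75/875 = 0.25, a_21 = 131.25/875 = 0.15
  a_12 = 137.5/550 = 0.25, a_22 = 82.5/550 = 0.15
I − A =
  [   0.75    -0.25]
  [  -0.15     0.85]
det(I−A) = (0.75)(0.85) − (-0.25)(-0.15) = 0.6000
adj(I−A) = [[0.85, 0.25], [0.15, 0.75]]
(I − A)⁻¹ = adj(I−A) / det(I−A) ≈
  [   1.4167     0.4167]
  [   0.2500     1.2500]
Δx = (I − A)⁻¹ Δd with Δd having +50 in the Banking component and 0 elsewhere.
So Δx_2 = L_22 · (+50), where L_22 = adj(I−A)_22 / det(I−A) = 0.75 / 0.6000.
Δx_2 = 0.75 × (+50) / 0.6000 = 37.50 / 0.6000 = 62.50.

Δx_2 = 62.50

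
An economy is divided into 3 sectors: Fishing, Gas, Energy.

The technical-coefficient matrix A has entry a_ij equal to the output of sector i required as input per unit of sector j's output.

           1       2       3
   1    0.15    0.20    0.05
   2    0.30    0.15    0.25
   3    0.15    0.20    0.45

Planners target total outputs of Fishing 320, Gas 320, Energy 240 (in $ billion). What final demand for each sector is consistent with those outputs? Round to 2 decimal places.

I − A =
  [   0.85    -0.20    -0.05]
  [  -0.30     0.85    -0.25]
  [  -0.15    -0.20     0.55]
d = (I − A) x:
  d_1 = (+0.85)·320 + (-0.20)·320 + (-0.05)·240 = 196.00
  d_2 = (-0.30)·320 + (+0.85)·320 + (-0.25)·240 = 116.00
  d_3 = (-0.15)·320 + (-0.20)·320 + (+0.55)·240 = 20.00

d_1 = 196.00, d_2 = 116.00, d_3 = 20.00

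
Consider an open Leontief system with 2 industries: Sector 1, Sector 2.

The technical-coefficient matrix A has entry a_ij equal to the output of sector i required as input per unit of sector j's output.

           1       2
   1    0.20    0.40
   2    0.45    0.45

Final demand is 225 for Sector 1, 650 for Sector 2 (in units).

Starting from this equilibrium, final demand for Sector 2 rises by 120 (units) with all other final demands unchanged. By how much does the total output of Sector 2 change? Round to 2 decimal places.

I − A =
  [   0.80    -0.40]
  [  -0.45     0.55]
det(I−A) = (0.80)(0.55) − (-0.40)(-0.45) = 0.2600
adj(I−A) = [[0.55, 0.40], [0.45, 0.80]]
(I − A)⁻¹ = adj(I−A) / det(I−A) ≈
  [   2.1154     1.5385]
  [   1.7308     3.0769]
Δx = (I − A)⁻¹ Δd with Δd having +120 in the Sector 2 component and 0 elsewhere.
So Δx_2 = L_22 · (+120), where L_22 = adj(I−A)_22 / det(I−A) = 0.80 / 0.2600.
Δx_2 = 0.80 × (+120) / 0.2600 = 96.00 / 0.2600 ≈ 369.23.

Δx_2 = 369.23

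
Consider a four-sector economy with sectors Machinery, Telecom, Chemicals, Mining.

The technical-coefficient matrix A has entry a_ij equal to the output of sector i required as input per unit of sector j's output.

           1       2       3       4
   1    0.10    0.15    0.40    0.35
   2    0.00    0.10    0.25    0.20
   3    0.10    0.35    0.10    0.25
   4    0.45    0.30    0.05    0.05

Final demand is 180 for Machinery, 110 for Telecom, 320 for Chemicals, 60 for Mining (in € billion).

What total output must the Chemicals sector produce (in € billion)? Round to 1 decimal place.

I − A =
  [   0.90    -0.15    -0.40    -0.35]
  [   0.00     0.90    -0.25    -0.20]
  [  -0.10    -0.35     0.90    -0.25]
  [  -0.45    -0.30    -0.05     0.95]
Compute the cofactors C_ij = (−1)^(i+j)·(3×3 minor ij) of I−A; the adjugate is their transpose:
adj(I−A) = Cᵀ =
  [ 0.598875   0.390000   0.397125   0.407250]
  [ 0.133875   0.531750   0.219375   0.219000]
  [ 0.212250   0.353250   0.560250   0.300000]
  [ 0.337125   0.371250   0.286875   0.610500]
det(I−A) = Σ_j (I−A)_1j·C_1j = (0.90)(0.598875) + (-0.15)(0.133875) + (-0.40)(0.212250) + (-0.35)(0.337125) = 0.3160125
(I − A)⁻¹ = adj(I−A) / det(I−A) ≈
  [   1.8951     1.2341     1.2567     1.2887]
  [   0.4236     1.6827     0.6942     0.6930]
  [   0.6717     1.1178     1.7729     0.9493]
  [   1.0668     1.1748     0.9078     1.9319]
x = (I − A)⁻¹ d = adj(I−A)·d / det(I−A), with det(I−A) = 0.3160125:
  x_1 = (0.598875·180 + 0.390000·110 + 0.397125·320 + 0.407250·60) / 0.3160125 = 302.2125 / 0.3160125 ≈ 956.3
  x_2 = (0.133875·180 + 0.531750·110 + 0.219375·320 + 0.219000·60) / 0.3160125 = 165.93 / 0.3160125 ≈ 525.1
  x_3 = (0.212250·180 + 0.353250·110 + 0.560250·320 + 0.300000·60) / 0.3160125 = 274.3425 / 0.3160125 ≈ 868.1
  x_4 = (0.337125·180 + 0.371250·110 + 0.286875·320 + 0.610500·60) / 0.3160125 = 229.95 / 0.3160125 ≈ 727.7

x_3 = 868.1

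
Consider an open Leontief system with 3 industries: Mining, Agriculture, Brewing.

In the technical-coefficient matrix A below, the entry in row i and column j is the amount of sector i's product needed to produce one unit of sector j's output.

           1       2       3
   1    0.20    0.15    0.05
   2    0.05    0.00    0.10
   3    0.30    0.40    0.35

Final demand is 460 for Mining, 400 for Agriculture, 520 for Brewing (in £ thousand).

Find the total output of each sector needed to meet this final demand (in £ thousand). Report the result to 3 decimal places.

I − A =
  [   0.80    -0.15    -0.05]
  [  -0.05     1.00    -0.10]
  [  -0.30    -0.40     0.65]
Cofactors of I−A, C_ij = (−1)^(i+j)·(minor ij) (rows/columns in the sector order above):
  C_11 = (1.00)(0.65) − (-0.10)(-0.40) = 0.6100
  C_12 = −[(-0.05)(0.65) − (-0.10)(-0.30)] = 0.0625
  C_13 = (-0.05)(-0.40) − (1.00)(-0.30) = 0.3200
  C_21 = −[(-0.15)(0.65) − (-0.05)(-0.40)] = 0.1175
  C_22 = (0.80)(0.65) − (-0.05)(-0.30) = 0.5050
  C_23 = −[(0.80)(-0.40) − (-0.15)(-0.30)] = 0.3650
  C_31 = (-0.15)(-0.10) − (-0.05)(1.00) = 0.0650
  C_32 = −[(0.80)(-0.10) − (-0.05)(-0.05)] = 0.0825
  C_33 = (0.80)(1.00) − (-0.15)(-0.05) = 0.7925
det(I−A) = Σ_j (I−A)_1j·C_1j = (0.80)(0.6100) + (-0.15)(0.0625) + (-0.05)(0.3200) = 0.462625
adj(I−A) = Cᵀ =
  [ 0.6100   0.1175   0.0650]
  [ 0.0625   0.5050   0.0825]
  [ 0.3200   0.3650   0.7925]
(I − A)⁻¹ = adj(I−A) / det(I−A) ≈
  [   1.3186     0.2540     0.1405]
  [   0.1351     1.0916     0.1783]
  [   0.6917     0.7890     1.7131]
x = (I − A)⁻¹ d = adj(I−A)·d / det(I−A), with det(I−A) = 0.462625:
  x_1 = (0.6100·460 + 0.1175·400 + 0.0650·520) / 0.462625 = 361.40 / 0.462625 ≈ 781.194
  x_2 = (0.0625·460 + 0.5050·400 + 0.0825·520) / 0.462625 = 273.65 / 0.462625 ≈ 591.516
  x_3 = (0.3200·460 + 0.3650·400 + 0.7925·520) / 0.462625 = 705.30 / 0.462625 ≈ 1524.561

x_1 = 781.194, x_2 = 591.516, x_3 = 1524.561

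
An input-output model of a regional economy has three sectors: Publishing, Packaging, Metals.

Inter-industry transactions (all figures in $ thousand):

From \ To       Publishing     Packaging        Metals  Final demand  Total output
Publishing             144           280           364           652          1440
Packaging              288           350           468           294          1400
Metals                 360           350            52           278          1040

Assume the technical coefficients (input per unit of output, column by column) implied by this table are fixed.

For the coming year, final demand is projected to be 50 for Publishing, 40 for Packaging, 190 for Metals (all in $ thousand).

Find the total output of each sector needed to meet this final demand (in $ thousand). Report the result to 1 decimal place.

Technical coefficients a_ij = z_ij / X_j:
  a_11 = 144/1440 = 0.10, a_21 = 288/1440 = 0.20, a_31 = 360/1440 = 0.25
  a_12 = 280/1400 = 0.20, a_22 = 350/1400 = 0.25, a_32 = 350/1400 = 0.25
  a_13 = 364/1040 = 0.35, a_23 = 468/1040 = 0.45, a_33 = 52/1040 = 0.05
I − A =
  [   0.90    -0.20    -0.35]
  [  -0.20     0.75    -0.45]
  [  -0.25    -0.25     0.95]
Cofactors of I−A, C_ij = (−1)^(i+j)·(minor ij) (rows/columns in the sector order above):
  C_11 = (0.75)(0.95) − (-0.45)(-0.25) = 0.6000
  C_12 = −[(-0.20)(0.95) − (-0.45)(-0.25)] = 0.3025
  C_13 = (-0.20)(-0.25) − (0.75)(-0.25) = 0.2375
  C_21 = −[(-0.20)(0.95) − (-0.35)(-0.25)] = 0.2775
  C_22 = (0.90)(0.95) − (-0.35)(-0.25) = 0.7675
  C_23 = −[(0.90)(-0.25) − (-0.20)(-0.25)] = 0.2750
  C_31 = (-0.20)(-0.45) − (-0.35)(0.75) = 0.3525
  C_32 = −[(0.90)(-0.45) − (-0.35)(-0.20)] = 0.4750
  C_33 = (0.90)(0.75) − (-0.20)(-0.20) = 0.6350
det(I−A) = Σ_j (I−A)_1j·C_1j = (0.90)(0.6000) + (-0.20)(0.3025) + (-0.35)(0.2375) = 0.396375
adj(I−A) = Cᵀ =
  [ 0.6000   0.2775   0.3525]
  [ 0.3025   0.7675   0.4750]
  [ 0.2375   0.2750   0.6350]
(I − A)⁻¹ = adj(I−A) / det(I−A) ≈
  [   1.5137     0.7001     0.8893]
  [   0.7632     1.9363     1.1984]
  [   0.5992     0.6938     1.6020]
x = (I − A)⁻¹ d = adj(I−A)·d / det(I−A), with det(I−A) = 0.396375:
  x_1 = (0.6000·50 + 0.2775·40 + 0.3525·190) / 0.396375 = 108.075 / 0.396375 ≈ 272.7
  x_2 = (0.3025·50 + 0.7675·40 + 0.4750·190) / 0.396375 = 136.075 / 0.396375 ≈ 343.3
  x_3 = (0.2375·50 + 0.2750·40 + 0.6350·190) / 0.396375 = 143.525 / 0.396375 ≈ 362.1

x_1 = 272.7, x_2 = 343.3, x_3 = 362.1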